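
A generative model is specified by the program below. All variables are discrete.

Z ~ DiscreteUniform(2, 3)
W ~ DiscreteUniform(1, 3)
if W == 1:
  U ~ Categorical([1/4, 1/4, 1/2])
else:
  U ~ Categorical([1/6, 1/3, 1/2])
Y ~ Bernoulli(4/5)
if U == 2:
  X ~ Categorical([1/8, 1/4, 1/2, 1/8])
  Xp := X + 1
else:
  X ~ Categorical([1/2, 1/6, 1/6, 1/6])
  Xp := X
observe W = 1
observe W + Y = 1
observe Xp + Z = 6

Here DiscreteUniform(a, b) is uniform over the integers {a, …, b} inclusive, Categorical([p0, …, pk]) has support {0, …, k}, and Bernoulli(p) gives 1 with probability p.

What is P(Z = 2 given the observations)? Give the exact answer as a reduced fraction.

P(Z = 2 | obs) = 3/19

Enumerate traces; 4 have nonzero weight after conditioning:
  (Z=2, W=1, U=2, Y=0, X=3) weight 1/480
  (Z=3, W=1, U=0, Y=0, X=3) weight 1/720
  (Z=3, W=1, U=1, Y=0, X=3) weight 1/720
  (Z=3, W=1, U=2, Y=0, X=2) weight 1/120
Group by Z:
  weight(Z=2) = 1/480
  weight(Z=3) = 1/90
Total weight = 1/480 + 1/90 = 19/1440
P(Z=2 | obs) = 1/480 / 19/1440 = 3/19
P(Z=3 | obs) = 1/90 / 19/1440 = 16/19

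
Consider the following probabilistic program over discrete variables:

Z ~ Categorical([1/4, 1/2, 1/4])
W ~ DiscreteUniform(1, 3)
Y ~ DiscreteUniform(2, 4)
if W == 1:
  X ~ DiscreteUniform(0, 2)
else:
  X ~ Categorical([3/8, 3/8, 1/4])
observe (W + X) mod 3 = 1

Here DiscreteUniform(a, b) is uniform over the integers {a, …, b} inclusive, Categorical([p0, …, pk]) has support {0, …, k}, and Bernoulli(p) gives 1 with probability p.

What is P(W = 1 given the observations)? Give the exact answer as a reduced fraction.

P(W = 1 | obs) = 8/23

Enumerate traces; 27 have nonzero weight after conditioning:
  (Z=0, W=1, Y=2, X=0) weight 1/108
  (Z=0, W=1, Y=3, X=0) weight 1/108
  (Z=0, W=1, Y=4, X=0) weight 1/108
  (Z=0, W=2, Y=2, X=2) weight 1/144
  (Z=0, W=2, Y=3, X=2) weight 1/144
  (Z=0, W=2, Y=4, X=2) weight 1/144
  (Z=0, W=3, Y=2, X=1) weight 1/96
  (Z=0, W=3, Y=3, X=1) weight 1/96
  … 19 more
Group by W:
  weight(W=1) = 1/9
  weight(W=2) = 1/12
  weight(W=3) = 1/8
Total weight = 1/9 + 1/12 + 1/8 = 23/72
P(W=1 | obs) = 1/9 / 23/72 = 8/23
P(W=2 | obs) = 1/12 / 23/72 = 6/23
P(W=3 | obs) = 1/8 / 23/72 = 9/23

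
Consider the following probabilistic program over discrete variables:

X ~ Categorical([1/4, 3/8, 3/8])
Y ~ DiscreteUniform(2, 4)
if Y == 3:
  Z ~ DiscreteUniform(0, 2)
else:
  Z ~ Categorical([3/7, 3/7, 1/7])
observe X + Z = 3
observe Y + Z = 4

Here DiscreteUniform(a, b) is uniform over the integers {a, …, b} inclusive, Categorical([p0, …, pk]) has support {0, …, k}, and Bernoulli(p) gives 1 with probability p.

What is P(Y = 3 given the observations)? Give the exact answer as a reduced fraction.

Enumerate traces; 2 have nonzero weight after conditioning:
  (X=1, Y=2, Z=2) weight 1/56
  (X=2, Y=3, Z=1) weight 1/24
Group by Y:
  weight(Y=2) = 1/56
  weight(Y=3) = 1/24
Total weight = 1/56 + 1/24 = 5/84
P(Y=2 | obs) = 1/56 / 5/84 = 3/10
P(Y=3 | obs) = 1/24 / 5/84 = 7/10

P(Y = 3 | obs) = 7/10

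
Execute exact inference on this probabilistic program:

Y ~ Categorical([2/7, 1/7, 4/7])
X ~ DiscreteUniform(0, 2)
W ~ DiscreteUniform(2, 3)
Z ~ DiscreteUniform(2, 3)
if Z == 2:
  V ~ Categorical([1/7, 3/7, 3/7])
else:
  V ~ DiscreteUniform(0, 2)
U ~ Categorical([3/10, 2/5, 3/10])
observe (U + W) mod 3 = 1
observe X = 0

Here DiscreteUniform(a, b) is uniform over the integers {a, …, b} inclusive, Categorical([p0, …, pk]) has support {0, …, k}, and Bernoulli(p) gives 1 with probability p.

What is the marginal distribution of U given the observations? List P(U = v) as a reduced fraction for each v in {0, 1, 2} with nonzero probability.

P(U=1) = 4/7, P(U=2) = 3/7

Enumerate traces; 36 have nonzero weight after conditioning:
  (Y=0, X=0, W=2, Z=2, V=0, U=2) weight 1/980
  (Y=0, X=0, W=2, Z=2, V=1, U=2) weight 3/980
  (Y=0, X=0, W=2, Z=2, V=2, U=2) weight 3/980
  (Y=0, X=0, W=2, Z=3, V=0, U=2) weight 1/420
  (Y=0, X=0, W=2, Z=3, V=1, U=2) weight 1/420
  (Y=0, X=0, W=2, Z=3, V=2, U=2) weight 1/420
  (Y=0, X=0, W=3, Z=2, V=0, U=1) weight 1/735
  (Y=0, X=0, W=3, Z=2, V=1, U=1) weight 1/245
  … 28 more
Group by U:
  weight(U=1) = 1/15
  weight(U=2) = 1/20
Total weight = 1/15 + 1/20 = 7/60
P(U=1 | obs) = 1/15 / 7/60 = 4/7
P(U=2 | obs) = 1/20 / 7/60 = 3/7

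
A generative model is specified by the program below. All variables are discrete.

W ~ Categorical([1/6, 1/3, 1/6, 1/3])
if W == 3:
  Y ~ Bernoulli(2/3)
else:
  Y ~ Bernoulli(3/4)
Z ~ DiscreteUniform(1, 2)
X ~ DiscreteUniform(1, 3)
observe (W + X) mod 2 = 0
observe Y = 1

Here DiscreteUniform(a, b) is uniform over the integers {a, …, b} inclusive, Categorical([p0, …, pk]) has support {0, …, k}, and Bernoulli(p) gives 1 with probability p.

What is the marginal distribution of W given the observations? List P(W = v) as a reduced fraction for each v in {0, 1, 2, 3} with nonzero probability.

P(W=0) = 9/86, P(W=1) = 18/43, P(W=2) = 9/86, P(W=3) = 16/43

Enumerate traces; 12 have nonzero weight after conditioning:
  (W=0, Y=1, Z=1, X=2) weight 1/48
  (W=0, Y=1, Z=2, X=2) weight 1/48
  (W=1, Y=1, Z=1, X=1) weight 1/24
  (W=1, Y=1, Z=1, X=3) weight 1/24
  (W=1, Y=1, Z=2, X=1) weight 1/24
  (W=1, Y=1, Z=2, X=3) weight 1/24
  (W=2, Y=1, Z=1, X=2) weight 1/48
  (W=2, Y=1, Z=2, X=2) weight 1/48
  (W=3, Y=1, Z=1, X=1) weight 1/27
  … 3 more
Group by W:
  weight(W=0) = 1/24
  weight(W=1) = 1/6
  weight(W=2) = 1/24
  weight(W=3) = 4/27
Total weight = 1/24 + 1/6 + 1/24 + 4/27 = 43/108
P(W=0 | obs) = 1/24 / 43/108 = 9/86
P(W=1 | obs) = 1/6 / 43/108 = 18/43
P(W=2 | obs) = 1/24 / 43/108 = 9/86
P(W=3 | obs) = 4/27 / 43/108 = 16/43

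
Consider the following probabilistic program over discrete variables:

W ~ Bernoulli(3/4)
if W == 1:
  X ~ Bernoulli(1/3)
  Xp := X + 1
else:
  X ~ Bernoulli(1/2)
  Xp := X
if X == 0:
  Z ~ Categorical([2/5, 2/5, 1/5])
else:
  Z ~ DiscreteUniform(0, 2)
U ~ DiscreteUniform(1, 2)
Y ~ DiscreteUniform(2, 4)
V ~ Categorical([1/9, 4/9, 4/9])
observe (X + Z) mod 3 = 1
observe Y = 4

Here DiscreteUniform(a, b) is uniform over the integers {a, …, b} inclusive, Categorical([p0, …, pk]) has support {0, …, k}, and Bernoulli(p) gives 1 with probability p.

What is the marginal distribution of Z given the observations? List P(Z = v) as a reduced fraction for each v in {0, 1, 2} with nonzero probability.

P(Z=0) = 1/3, P(Z=1) = 2/3

Enumerate traces; 24 have nonzero weight after conditioning:
  (W=0, X=0, Z=1, U=1, Y=4, V=0) weight 1/1080
  (W=0, X=0, Z=1, U=1, Y=4, V=1) weight 1/270
  (W=0, X=0, Z=1, U=1, Y=4, V=2) weight 1/270
  (W=0, X=0, Z=1, U=2, Y=4, V=0) weight 1/1080
  (W=0, X=0, Z=1, U=2, Y=4, V=1) weight 1/270
  (W=0, X=0, Z=1, U=2, Y=4, V=2) weight 1/270
  (W=0, X=1, Z=0, U=1, Y=4, V=0) weight 1/1296
  (W=0, X=1, Z=0, U=1, Y=4, V=1) weight 1/324
  … 16 more
Group by Z:
  weight(Z=0) = 1/24
  weight(Z=1) = 1/12
Total weight = 1/24 + 1/12 = 1/8
P(Z=0 | obs) = 1/24 / 1/8 = 1/3
P(Z=1 | obs) = 1/12 / 1/8 = 2/3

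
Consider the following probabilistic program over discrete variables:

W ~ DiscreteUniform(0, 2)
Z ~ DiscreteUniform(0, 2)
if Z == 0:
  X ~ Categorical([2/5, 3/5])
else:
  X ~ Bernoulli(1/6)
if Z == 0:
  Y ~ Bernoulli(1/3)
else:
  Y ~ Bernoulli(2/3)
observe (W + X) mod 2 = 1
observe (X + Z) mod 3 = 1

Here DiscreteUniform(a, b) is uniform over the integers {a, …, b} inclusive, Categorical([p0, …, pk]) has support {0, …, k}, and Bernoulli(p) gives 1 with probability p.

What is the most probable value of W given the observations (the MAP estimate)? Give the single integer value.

Enumerate traces; 6 have nonzero weight after conditioning:
  (W=0, Z=0, X=1, Y=0) weight 2/45
  (W=0, Z=0, X=1, Y=1) weight 1/45
  (W=1, Z=1, X=0, Y=0) weight 5/162
  (W=1, Z=1, X=0, Y=1) weight 5/81
  (W=2, Z=0, X=1, Y=0) weight 2/45
  (W=2, Z=0, X=1, Y=1) weight 1/45
Group by W:
  weight(W=0) = 1/15
  weight(W=1) = 5/54
  weight(W=2) = 1/15
Total weight = 1/15 + 5/54 + 1/15 = 61/270
P(W=0 | obs) = 1/15 / 61/270 = 18/61
P(W=1 | obs) = 5/54 / 61/270 = 25/61
P(W=2 | obs) = 1/15 / 61/270 = 18/61
argmax = 1

argmax_v P(W = v | obs) = 1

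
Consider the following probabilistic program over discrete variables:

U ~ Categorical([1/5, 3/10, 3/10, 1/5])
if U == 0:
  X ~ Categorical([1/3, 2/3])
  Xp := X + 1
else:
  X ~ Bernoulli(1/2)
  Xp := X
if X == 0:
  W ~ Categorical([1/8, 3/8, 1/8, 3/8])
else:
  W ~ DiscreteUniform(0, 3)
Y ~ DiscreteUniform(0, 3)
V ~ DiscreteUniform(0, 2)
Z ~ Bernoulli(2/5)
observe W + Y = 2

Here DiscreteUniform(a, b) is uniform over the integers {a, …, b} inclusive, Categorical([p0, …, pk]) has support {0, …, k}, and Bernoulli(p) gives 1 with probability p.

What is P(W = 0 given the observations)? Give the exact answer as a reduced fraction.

P(W = 0 | obs) = 23/83

Enumerate traces; 144 have nonzero weight after conditioning:
  (U=0, X=0, W=0, Y=2, V=0, Z=0) weight 1/2400
  (U=0, X=0, W=0, Y=2, V=0, Z=1) weight 1/3600
  (U=0, X=0, W=0, Y=2, V=1, Z=0) weight 1/2400
  (U=0, X=0, W=0, Y=2, V=1, Z=1) weight 1/3600
  (U=0, X=0, W=0, Y=2, V=2, Z=0) weight 1/2400
  (U=0, X=0, W=0, Y=2, V=2, Z=1) weight 1/3600
  (U=0, X=0, W=1, Y=1, V=0, Z=0) weight 1/800
  (U=0, X=0, W=1, Y=1, V=0, Z=1) weight 1/1200
  (U=0, X=0, W=2, Y=0, V=0, Z=0) weight 1/2400
  … 135 more
Group by W:
  weight(W=0) = 23/480
  weight(W=1) = 37/480
  weight(W=2) = 23/480
Total weight = 23/480 + 37/480 + 23/480 = 83/480
P(W=0 | obs) = 23/480 / 83/480 = 23/83
P(W=1 | obs) = 37/480 / 83/480 = 37/83
P(W=2 | obs) = 23/480 / 83/480 = 23/83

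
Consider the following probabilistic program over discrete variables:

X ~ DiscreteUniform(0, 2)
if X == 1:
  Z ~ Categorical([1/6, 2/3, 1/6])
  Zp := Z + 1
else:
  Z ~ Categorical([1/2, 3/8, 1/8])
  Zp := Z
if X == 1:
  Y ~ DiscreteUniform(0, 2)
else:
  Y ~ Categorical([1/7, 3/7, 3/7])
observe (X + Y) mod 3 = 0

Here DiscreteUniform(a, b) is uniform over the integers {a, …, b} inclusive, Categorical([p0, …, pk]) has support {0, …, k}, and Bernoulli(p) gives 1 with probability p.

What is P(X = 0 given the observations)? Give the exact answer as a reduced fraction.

P(X = 0 | obs) = 3/19

Enumerate traces; 9 have nonzero weight after conditioning:
  (X=0, Z=0, Y=0) weight 1/42
  (X=0, Z=1, Y=0) weight 1/56
  (X=0, Z=2, Y=0) weight 1/168
  (X=1, Z=0, Y=2) weight 1/54
  (X=1, Z=1, Y=2) weight 2/27
  (X=1, Z=2, Y=2) weight 1/54
  (X=2, Z=0, Y=1) weight 1/14
  (X=2, Z=1, Y=1) weight 3/56
  … 1 more
Group by X:
  weight(X=0) = 1/21
  weight(X=1) = 1/9
  weight(X=2) = 1/7
Total weight = 1/21 + 1/9 + 1/7 = 19/63
P(X=0 | obs) = 1/21 / 19/63 = 3/19
P(X=1 | obs) = 1/9 / 19/63 = 7/19
P(X=2 | obs) = 1/7 / 19/63 = 9/19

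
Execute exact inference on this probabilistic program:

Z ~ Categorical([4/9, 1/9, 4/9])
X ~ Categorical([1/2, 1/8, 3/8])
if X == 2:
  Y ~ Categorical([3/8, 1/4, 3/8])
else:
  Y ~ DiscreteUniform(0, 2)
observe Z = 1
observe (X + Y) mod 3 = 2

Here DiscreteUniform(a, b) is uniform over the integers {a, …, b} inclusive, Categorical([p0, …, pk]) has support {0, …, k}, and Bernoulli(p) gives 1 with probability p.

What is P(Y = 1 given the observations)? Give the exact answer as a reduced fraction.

Enumerate traces; 3 have nonzero weight after conditioning:
  (Z=1, X=0, Y=2) weight 1/54
  (Z=1, X=1, Y=1) weight 1/216
  (Z=1, X=2, Y=0) weight 1/64
Group by Y:
  weight(Y=0) = 1/64
  weight(Y=1) = 1/216
  weight(Y=2) = 1/54
Total weight = 1/64 + 1/216 + 1/54 = 67/1728
P(Y=0 | obs) = 1/64 / 67/1728 = 27/67
P(Y=1 | obs) = 1/216 / 67/1728 = 8/67
P(Y=2 | obs) = 1/54 / 67/1728 = 32/67

P(Y = 1 | obs) = 8/67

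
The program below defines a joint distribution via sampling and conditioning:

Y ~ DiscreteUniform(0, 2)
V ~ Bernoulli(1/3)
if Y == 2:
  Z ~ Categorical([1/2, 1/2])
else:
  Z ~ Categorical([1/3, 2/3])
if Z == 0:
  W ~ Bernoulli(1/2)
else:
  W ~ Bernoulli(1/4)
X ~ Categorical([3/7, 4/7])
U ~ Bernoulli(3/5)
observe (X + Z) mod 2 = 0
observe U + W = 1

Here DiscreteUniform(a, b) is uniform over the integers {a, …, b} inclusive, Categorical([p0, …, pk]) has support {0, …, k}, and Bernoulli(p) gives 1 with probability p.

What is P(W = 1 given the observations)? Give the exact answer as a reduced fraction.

P(W = 1 | obs) = 86/347

Enumerate traces; 24 have nonzero weight after conditioning:
  (Y=0, V=0, Z=0, W=0, X=0, U=1) weight 1/105
  (Y=0, V=0, Z=0, W=1, X=0, U=0) weight 2/315
  (Y=0, V=0, Z=1, W=0, X=1, U=1) weight 4/105
  (Y=0, V=0, Z=1, W=1, X=1, U=0) weight 8/945
  (Y=0, V=1, Z=0, W=0, X=0, U=1) weight 1/210
  (Y=0, V=1, Z=0, W=1, X=0, U=0) weight 1/315
  (Y=0, V=1, Z=1, W=0, X=1, U=1) weight 2/105
  (Y=0, V=1, Z=1, W=1, X=1, U=0) weight 4/945
  … 16 more
Group by W:
  weight(W=0) = 29/140
  weight(W=1) = 43/630
Total weight = 29/140 + 43/630 = 347/1260
P(W=0 | obs) = 29/140 / 347/1260 = 261/347
P(W=1 | obs) = 43/630 / 347/1260 = 86/347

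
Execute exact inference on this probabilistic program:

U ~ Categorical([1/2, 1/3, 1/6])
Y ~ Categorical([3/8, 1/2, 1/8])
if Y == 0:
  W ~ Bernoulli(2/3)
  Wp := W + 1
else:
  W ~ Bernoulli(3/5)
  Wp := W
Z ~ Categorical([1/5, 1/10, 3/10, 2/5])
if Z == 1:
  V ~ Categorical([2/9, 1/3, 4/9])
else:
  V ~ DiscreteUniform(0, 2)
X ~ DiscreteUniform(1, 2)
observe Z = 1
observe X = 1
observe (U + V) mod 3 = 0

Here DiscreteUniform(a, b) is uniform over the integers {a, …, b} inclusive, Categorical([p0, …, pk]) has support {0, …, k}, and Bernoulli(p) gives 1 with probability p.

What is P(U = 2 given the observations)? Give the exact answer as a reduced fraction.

Enumerate traces; 18 have nonzero weight after conditioning:
  (U=0, Y=0, W=0, Z=1, V=0, X=1) weight 1/1440
  (U=0, Y=0, W=1, Z=1, V=0, X=1) weight 1/720
  (U=0, Y=1, W=0, Z=1, V=0, X=1) weight 1/900
  (U=0, Y=1, W=1, Z=1, V=0, X=1) weight 1/600
  (U=0, Y=2, W=0, Z=1, V=0, X=1) weight 1/3600
  (U=0, Y=2, W=1, Z=1, V=0, X=1) weight 1/2400
  (U=1, Y=0, W=0, Z=1, V=2, X=1) weight 1/1080
  (U=1, Y=0, W=1, Z=1, V=2, X=1) weight 1/540
  (U=2, Y=0, W=0, Z=1, V=1, X=1) weight 1/2880
  … 9 more
Group by U:
  weight(U=0) = 1/180
  weight(U=1) = 1/135
  weight(U=2) = 1/360
Total weight = 1/180 + 1/135 + 1/360 = 17/1080
P(U=0 | obs) = 1/180 / 17/1080 = 6/17
P(U=1 | obs) = 1/135 / 17/1080 = 8/17
P(U=2 | obs) = 1/360 / 17/1080 = 3/17

P(U = 2 | obs) = 3/17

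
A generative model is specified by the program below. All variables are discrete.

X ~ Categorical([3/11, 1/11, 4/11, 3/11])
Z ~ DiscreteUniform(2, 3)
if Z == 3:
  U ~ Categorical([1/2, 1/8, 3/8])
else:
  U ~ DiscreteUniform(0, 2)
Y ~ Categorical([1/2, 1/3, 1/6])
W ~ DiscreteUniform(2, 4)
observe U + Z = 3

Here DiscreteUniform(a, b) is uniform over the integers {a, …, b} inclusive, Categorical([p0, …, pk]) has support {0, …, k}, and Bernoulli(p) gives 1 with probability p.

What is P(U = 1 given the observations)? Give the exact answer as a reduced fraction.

Enumerate traces; 72 have nonzero weight after conditioning:
  (X=0, Z=2, U=1, Y=0, W=2) weight 1/132
  (X=0, Z=2, U=1, Y=0, W=3) weight 1/132
  (X=0, Z=2, U=1, Y=0, W=4) weight 1/132
  (X=0, Z=2, U=1, Y=1, W=2) weight 1/198
  (X=0, Z=2, U=1, Y=1, W=3) weight 1/198
  (X=0, Z=2, U=1, Y=1, W=4) weight 1/198
  (X=0, Z=2, U=1, Y=2, W=2) weight 1/396
  (X=0, Z=2, U=1, Y=2, W=3) weight 1/396
  (X=0, Z=3, U=0, Y=0, W=2) weight 1/88
  … 63 more
Group by U:
  weight(U=0) = 1/4
  weight(U=1) = 1/6
Total weight = 1/4 + 1/6 = 5/12
P(U=0 | obs) = 1/4 / 5/12 = 3/5
P(U=1 | obs) = 1/6 / 5/12 = 2/5

P(U = 1 | obs) = 2/5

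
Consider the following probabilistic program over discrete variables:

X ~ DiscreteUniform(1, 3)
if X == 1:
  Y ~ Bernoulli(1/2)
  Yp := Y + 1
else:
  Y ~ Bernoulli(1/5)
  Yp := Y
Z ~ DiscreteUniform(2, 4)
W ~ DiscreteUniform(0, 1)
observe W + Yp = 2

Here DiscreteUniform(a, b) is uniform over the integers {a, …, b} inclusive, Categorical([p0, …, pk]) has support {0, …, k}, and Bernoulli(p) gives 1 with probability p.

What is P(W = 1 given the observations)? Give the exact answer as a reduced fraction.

Enumerate traces; 12 have nonzero weight after conditioning:
  (X=1, Y=0, Z=2, W=1) weight 1/36
  (X=1, Y=0, Z=3, W=1) weight 1/36
  (X=1, Y=0, Z=4, W=1) weight 1/36
  (X=1, Y=1, Z=2, W=0) weight 1/36
  (X=1, Y=1, Z=3, W=0) weight 1/36
  (X=1, Y=1, Z=4, W=0) weight 1/36
  (X=2, Y=1, Z=2, W=1) weight 1/90
  (X=2, Y=1, Z=3, W=1) weight 1/90
  … 4 more
Group by W:
  weight(W=0) = 1/12
  weight(W=1) = 3/20
Total weight = 1/12 + 3/20 = 7/30
P(W=0 | obs) = 1/12 / 7/30 = 5/14
P(W=1 | obs) = 3/20 / 7/30 = 9/14

P(W = 1 | obs) = 9/14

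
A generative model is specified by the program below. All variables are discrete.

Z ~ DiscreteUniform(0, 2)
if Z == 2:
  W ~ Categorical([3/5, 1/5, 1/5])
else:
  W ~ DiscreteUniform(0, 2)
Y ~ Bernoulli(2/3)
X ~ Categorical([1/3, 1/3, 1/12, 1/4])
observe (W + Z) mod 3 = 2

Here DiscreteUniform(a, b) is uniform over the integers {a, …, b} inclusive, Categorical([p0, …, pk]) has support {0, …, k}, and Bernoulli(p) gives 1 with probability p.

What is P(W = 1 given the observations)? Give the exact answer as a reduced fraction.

P(W = 1 | obs) = 5/19

Enumerate traces; 24 have nonzero weight after conditioning:
  (Z=0, W=2, Y=0, X=0) weight 1/81
  (Z=0, W=2, Y=0, X=1) weight 1/81
  (Z=0, W=2, Y=0, X=2) weight 1/324
  (Z=0, W=2, Y=0, X=3) weight 1/108
  (Z=0, W=2, Y=1, X=0) weight 2/81
  (Z=0, W=2, Y=1, X=1) weight 2/81
  (Z=0, W=2, Y=1, X=2) weight 1/162
  (Z=0, W=2, Y=1, X=3) weight 1/54
  (Z=1, W=1, Y=0, X=0) weight 1/81
  (Z=2, W=0, Y=0, X=0) weight 1/45
  … 14 more
Group by W:
  weight(W=0) = 1/5
  weight(W=1) = 1/9
  weight(W=2) = 1/9
Total weight = 1/5 + 1/9 + 1/9 = 19/45
P(W=0 | obs) = 1/5 / 19/45 = 9/19
P(W=1 | obs) = 1/9 / 19/45 = 5/19
P(W=2 | obs) = 1/9 / 19/45 = 5/19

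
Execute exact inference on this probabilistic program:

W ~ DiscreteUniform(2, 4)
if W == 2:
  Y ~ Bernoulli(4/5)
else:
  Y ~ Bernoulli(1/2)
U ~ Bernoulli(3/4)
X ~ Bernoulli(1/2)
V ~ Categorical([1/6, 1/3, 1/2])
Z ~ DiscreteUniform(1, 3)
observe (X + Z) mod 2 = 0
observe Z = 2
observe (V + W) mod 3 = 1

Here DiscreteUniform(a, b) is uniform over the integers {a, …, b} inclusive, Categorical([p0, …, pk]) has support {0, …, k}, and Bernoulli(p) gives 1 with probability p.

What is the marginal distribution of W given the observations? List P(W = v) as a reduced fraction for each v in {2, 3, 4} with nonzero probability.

Enumerate traces; 12 have nonzero weight after conditioning:
  (W=2, Y=0, U=0, X=0, V=2, Z=2) weight 1/720
  (W=2, Y=0, U=1, X=0, V=2, Z=2) weight 1/240
  (W=2, Y=1, U=0, X=0, V=2, Z=2) weight 1/180
  (W=2, Y=1, U=1, X=0, V=2, Z=2) weight 1/60
  (W=3, Y=0, U=0, X=0, V=1, Z=2) weight 1/432
  (W=3, Y=0, U=1, X=0, V=1, Z=2) weight 1/144
  (W=3, Y=1, U=0, X=0, V=1, Z=2) weight 1/432
  (W=3, Y=1, U=1, X=0, V=1, Z=2) weight 1/144
  (W=4, Y=0, U=0, X=0, V=0, Z=2) weight 1/864
  … 3 more
Group by W:
  weight(W=2) = 1/36
  weight(W=3) = 1/54
  weight(W=4) = 1/108
Total weight = 1/36 + 1/54 + 1/108 = 1/18
P(W=2 | obs) = 1/36 / 1/18 = 1/2
P(W=3 | obs) = 1/54 / 1/18 = 1/3
P(W=4 | obs) = 1/108 / 1/18 = 1/6

P(W=2) = 1/2, P(W=3) = 1/3, P(W=4) = 1/6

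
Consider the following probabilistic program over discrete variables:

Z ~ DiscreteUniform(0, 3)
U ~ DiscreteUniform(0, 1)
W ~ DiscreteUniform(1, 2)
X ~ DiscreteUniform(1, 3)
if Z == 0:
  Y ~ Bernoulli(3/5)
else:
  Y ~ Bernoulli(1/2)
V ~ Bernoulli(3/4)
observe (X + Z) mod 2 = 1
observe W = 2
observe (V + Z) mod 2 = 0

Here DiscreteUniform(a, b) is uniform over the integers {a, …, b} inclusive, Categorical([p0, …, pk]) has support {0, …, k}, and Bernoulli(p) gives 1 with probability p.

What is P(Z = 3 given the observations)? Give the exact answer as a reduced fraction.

P(Z = 3 | obs) = 3/10

Enumerate traces; 24 have nonzero weight after conditioning:
  (Z=0, U=0, W=2, X=1, Y=0, V=0) weight 1/480
  (Z=0, U=0, W=2, X=1, Y=1, V=0) weight 1/320
  (Z=0, U=0, W=2, X=3, Y=0, V=0) weight 1/480
  (Z=0, U=0, W=2, X=3, Y=1, V=0) weight 1/320
  (Z=0, U=1, W=2, X=1, Y=0, V=0) weight 1/480
  (Z=0, U=1, W=2, X=1, Y=1, V=0) weight 1/320
  (Z=0, U=1, W=2, X=3, Y=0, V=0) weight 1/480
  (Z=0, U=1, W=2, X=3, Y=1, V=0) weight 1/320
  (Z=1, U=0, W=2, X=2, Y=0, V=1) weight 1/128
  (Z=2, U=0, W=2, X=1, Y=0, V=0) weight 1/384
  … 14 more
Group by Z:
  weight(Z=0) = 1/48
  weight(Z=1) = 1/32
  weight(Z=2) = 1/48
  weight(Z=3) = 1/32
Total weight = 1/48 + 1/32 + 1/48 + 1/32 = 5/48
P(Z=0 | obs) = 1/48 / 5/48 = 1/5
P(Z=1 | obs) = 1/32 / 5/48 = 3/10
P(Z=2 | obs) = 1/48 / 5/48 = 1/5
P(Z=3 | obs) = 1/32 / 5/48 = 3/10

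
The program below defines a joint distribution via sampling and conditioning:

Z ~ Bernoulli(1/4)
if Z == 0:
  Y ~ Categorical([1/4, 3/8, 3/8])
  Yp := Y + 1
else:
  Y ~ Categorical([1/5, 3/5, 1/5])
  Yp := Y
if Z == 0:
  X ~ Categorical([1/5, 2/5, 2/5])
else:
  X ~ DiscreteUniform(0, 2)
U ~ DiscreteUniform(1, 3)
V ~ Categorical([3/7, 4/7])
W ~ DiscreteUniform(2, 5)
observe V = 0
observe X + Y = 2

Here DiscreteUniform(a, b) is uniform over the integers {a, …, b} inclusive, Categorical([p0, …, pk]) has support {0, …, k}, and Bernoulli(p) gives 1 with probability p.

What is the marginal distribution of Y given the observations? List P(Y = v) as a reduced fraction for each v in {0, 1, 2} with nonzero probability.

P(Y=0) = 44/157, P(Y=1) = 78/157, P(Y=2) = 35/157

Enumerate traces; 72 have nonzero weight after conditioning:
  (Z=0, Y=0, X=2, U=1, V=0, W=2) weight 3/1120
  (Z=0, Y=0, X=2, U=1, V=0, W=3) weight 3/1120
  (Z=0, Y=0, X=2, U=1, V=0, W=4) weight 3/1120
  (Z=0, Y=0, X=2, U=1, V=0, W=5) weight 3/1120
  (Z=0, Y=0, X=2, U=2, V=0, W=2) weight 3/1120
  (Z=0, Y=0, X=2, U=2, V=0, W=3) weight 3/1120
  (Z=0, Y=0, X=2, U=2, V=0, W=4) weight 3/1120
  (Z=0, Y=0, X=2, U=2, V=0, W=5) weight 3/1120
  (Z=0, Y=1, X=1, U=1, V=0, W=2) weight 9/2240
  (Z=0, Y=2, X=0, U=1, V=0, W=2) weight 9/4480
  … 62 more
Group by Y:
  weight(Y=0) = 11/280
  weight(Y=1) = 39/560
  weight(Y=2) = 1/32
Total weight = 11/280 + 39/560 + 1/32 = 157/1120
P(Y=0 | obs) = 11/280 / 157/1120 = 44/157
P(Y=1 | obs) = 39/560 / 157/1120 = 78/157
P(Y=2 | obs) = 1/32 / 157/1120 = 35/157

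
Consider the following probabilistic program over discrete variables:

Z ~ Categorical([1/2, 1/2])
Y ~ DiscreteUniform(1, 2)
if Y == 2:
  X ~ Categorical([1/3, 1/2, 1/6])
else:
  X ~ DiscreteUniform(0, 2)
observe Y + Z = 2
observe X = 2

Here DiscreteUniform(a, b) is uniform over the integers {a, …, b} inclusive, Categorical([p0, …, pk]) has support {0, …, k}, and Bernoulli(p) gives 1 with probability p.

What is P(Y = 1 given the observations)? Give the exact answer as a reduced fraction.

P(Y = 1 | obs) = 2/3

Enumerate traces; 2 have nonzero weight after conditioning:
  (Z=0, Y=2, X=2) weight 1/24
  (Z=1, Y=1, X=2) weight 1/12
Group by Y:
  weight(Y=1) = 1/12
  weight(Y=2) = 1/24
Total weight = 1/12 + 1/24 = 1/8
P(Y=1 | obs) = 1/12 / 1/8 = 2/3
P(Y=2 | obs) = 1/24 / 1/8 = 1/3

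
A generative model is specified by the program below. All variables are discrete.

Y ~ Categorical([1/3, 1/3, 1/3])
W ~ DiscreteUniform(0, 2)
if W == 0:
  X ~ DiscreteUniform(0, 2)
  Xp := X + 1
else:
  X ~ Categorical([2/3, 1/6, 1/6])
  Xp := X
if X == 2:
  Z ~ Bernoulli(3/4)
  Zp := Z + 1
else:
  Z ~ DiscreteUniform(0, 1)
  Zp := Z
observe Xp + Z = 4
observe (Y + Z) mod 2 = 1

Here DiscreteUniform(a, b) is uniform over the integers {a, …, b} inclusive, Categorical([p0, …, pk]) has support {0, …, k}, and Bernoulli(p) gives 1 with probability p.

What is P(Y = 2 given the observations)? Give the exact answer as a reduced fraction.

Enumerate traces; 2 have nonzero weight after conditioning:
  (Y=0, W=0, X=2, Z=1) weight 1/36
  (Y=2, W=0, X=2, Z=1) weight 1/36
Group by Y:
  weight(Y=0) = 1/36
  weight(Y=2) = 1/36
Total weight = 1/36 + 1/36 = 1/18
P(Y=0 | obs) = 1/36 / 1/18 = 1/2
P(Y=2 | obs) = 1/36 / 1/18 = 1/2

P(Y = 2 | obs) = 1/2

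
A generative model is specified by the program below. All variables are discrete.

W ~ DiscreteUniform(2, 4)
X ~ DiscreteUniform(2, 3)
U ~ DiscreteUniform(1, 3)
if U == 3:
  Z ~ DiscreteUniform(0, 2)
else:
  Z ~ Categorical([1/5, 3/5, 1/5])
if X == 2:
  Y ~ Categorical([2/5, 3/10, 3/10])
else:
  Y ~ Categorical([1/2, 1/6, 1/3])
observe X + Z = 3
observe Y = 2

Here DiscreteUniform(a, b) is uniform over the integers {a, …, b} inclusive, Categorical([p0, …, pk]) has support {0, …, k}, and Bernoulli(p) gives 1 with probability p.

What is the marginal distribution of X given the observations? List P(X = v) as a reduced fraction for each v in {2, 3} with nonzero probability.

Enumerate traces; 18 have nonzero weight after conditioning:
  (W=2, X=2, U=1, Z=1, Y=2) weight 1/100
  (W=2, X=2, U=2, Z=1, Y=2) weight 1/100
  (W=2, X=2, U=3, Z=1, Y=2) weight 1/180
  (W=2, X=3, U=1, Z=0, Y=2) weight 1/270
  (W=2, X=3, U=2, Z=0, Y=2) weight 1/270
  (W=2, X=3, U=3, Z=0, Y=2) weight 1/162
  (W=3, X=2, U=1, Z=1, Y=2) weight 1/100
  (W=3, X=2, U=2, Z=1, Y=2) weight 1/100
  … 10 more
Group by X:
  weight(X=2) = 23/300
  weight(X=3) = 11/270
Total weight = 23/300 + 11/270 = 317/2700
P(X=2 | obs) = 23/300 / 317/2700 = 207/317
P(X=3 | obs) = 11/270 / 317/2700 = 110/317

P(X=2) = 207/317, P(X=3) = 110/317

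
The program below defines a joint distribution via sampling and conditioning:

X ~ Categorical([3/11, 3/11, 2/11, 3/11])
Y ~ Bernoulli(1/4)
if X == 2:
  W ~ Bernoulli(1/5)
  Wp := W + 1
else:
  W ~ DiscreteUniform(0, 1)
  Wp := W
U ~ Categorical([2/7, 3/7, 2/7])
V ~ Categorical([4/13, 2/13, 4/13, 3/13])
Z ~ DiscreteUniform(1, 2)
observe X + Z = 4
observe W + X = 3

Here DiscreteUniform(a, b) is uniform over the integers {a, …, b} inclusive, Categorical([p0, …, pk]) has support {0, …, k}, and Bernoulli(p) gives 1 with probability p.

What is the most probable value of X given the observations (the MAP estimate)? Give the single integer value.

Enumerate traces; 48 have nonzero weight after conditioning:
  (X=2, Y=0, W=1, U=0, V=0, Z=2) weight 6/5005
  (X=2, Y=0, W=1, U=0, V=1, Z=2) weight 3/5005
  (X=2, Y=0, W=1, U=0, V=2, Z=2) weight 6/5005
  (X=2, Y=0, W=1, U=0, V=3, Z=2) weight 9/10010
  (X=2, Y=0, W=1, U=1, V=0, Z=2) weight 9/5005
  (X=2, Y=0, W=1, U=1, V=1, Z=2) weight 9/10010
  (X=2, Y=0, W=1, U=1, V=2, Z=2) weight 9/5005
  (X=2, Y=0, W=1, U=1, V=3, Z=2) weight 27/20020
  (X=3, Y=0, W=0, U=0, V=0, Z=1) weight 9/2002
  … 39 more
Group by X:
  weight(X=2) = 1/55
  weight(X=3) = 3/44
Total weight = 1/55 + 3/44 = 19/220
P(X=2 | obs) = 1/55 / 19/220 = 4/19
P(X=3 | obs) = 3/44 / 19/220 = 15/19
argmax = 3

argmax_v P(X = v | obs) = 3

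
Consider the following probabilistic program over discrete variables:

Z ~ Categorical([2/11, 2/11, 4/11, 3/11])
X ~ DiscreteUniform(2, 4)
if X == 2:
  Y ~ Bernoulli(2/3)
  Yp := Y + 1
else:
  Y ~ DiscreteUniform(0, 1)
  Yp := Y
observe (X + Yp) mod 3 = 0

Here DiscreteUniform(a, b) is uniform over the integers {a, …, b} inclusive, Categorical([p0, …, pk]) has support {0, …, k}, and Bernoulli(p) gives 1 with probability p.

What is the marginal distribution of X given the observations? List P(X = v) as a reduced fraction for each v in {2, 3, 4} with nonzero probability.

Enumerate traces; 8 have nonzero weight after conditioning:
  (Z=0, X=2, Y=0) weight 2/99
  (Z=0, X=3, Y=0) weight 1/33
  (Z=1, X=2, Y=0) weight 2/99
  (Z=1, X=3, Y=0) weight 1/33
  (Z=2, X=2, Y=0) weight 4/99
  (Z=2, X=3, Y=0) weight 2/33
  (Z=3, X=2, Y=0) weight 1/33
  (Z=3, X=3, Y=0) weight 1/22
Group by X:
  weight(X=2) = 1/9
  weight(X=3) = 1/6
Total weight = 1/9 + 1/6 = 5/18
P(X=2 | obs) = 1/9 / 5/18 = 2/5
P(X=3 | obs) = 1/6 / 5/18 = 3/5

P(X=2) = 2/5, P(X=3) = 3/5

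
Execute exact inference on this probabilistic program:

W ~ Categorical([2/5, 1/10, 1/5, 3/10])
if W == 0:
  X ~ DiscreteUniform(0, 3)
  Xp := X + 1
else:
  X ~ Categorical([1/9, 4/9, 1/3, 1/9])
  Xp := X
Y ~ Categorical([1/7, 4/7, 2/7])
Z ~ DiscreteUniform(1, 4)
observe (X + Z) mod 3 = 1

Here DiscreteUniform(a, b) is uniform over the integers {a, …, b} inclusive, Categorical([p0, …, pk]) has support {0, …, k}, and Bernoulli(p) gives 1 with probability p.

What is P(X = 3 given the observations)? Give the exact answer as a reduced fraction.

P(X = 3 | obs) = 1/4

Enumerate traces; 72 have nonzero weight after conditioning:
  (W=0, X=0, Y=0, Z=1) weight 1/280
  (W=0, X=0, Y=0, Z=4) weight 1/280
  (W=0, X=0, Y=1, Z=1) weight 1/70
  (W=0, X=0, Y=1, Z=4) weight 1/70
  (W=0, X=0, Y=2, Z=1) weight 1/140
  (W=0, X=0, Y=2, Z=4) weight 1/140
  (W=0, X=1, Y=0, Z=3) weight 1/280
  (W=0, X=1, Y=1, Z=3) weight 1/70
  (W=0, X=2, Y=0, Z=2) weight 1/280
  (W=0, X=3, Y=0, Z=1) weight 1/280
  … 62 more
Group by X:
  weight(X=0) = 1/12
  weight(X=1) = 11/120
  weight(X=2) = 3/40
  weight(X=3) = 1/12
Total weight = 1/12 + 11/120 + 3/40 + 1/12 = 1/3
P(X=0 | obs) = 1/12 / 1/3 = 1/4
P(X=1 | obs) = 11/120 / 1/3 = 11/40
P(X=2 | obs) = 3/40 / 1/3 = 9/40
P(X=3 | obs) = 1/12 / 1/3 = 1/4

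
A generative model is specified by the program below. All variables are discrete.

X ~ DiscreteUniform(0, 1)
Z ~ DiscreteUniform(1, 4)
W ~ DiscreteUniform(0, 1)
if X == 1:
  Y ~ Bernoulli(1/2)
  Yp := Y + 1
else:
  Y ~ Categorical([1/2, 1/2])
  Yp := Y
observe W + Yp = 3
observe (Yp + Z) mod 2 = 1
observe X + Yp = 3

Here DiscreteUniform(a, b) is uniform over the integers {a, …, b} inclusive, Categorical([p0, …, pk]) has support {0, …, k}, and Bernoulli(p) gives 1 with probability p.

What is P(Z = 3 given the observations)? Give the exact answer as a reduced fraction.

P(Z = 3 | obs) = 1/2

Enumerate traces; 2 have nonzero weight after conditioning:
  (X=1, Z=1, W=1, Y=1) weight 1/32
  (X=1, Z=3, W=1, Y=1) weight 1/32
Group by Z:
  weight(Z=1) = 1/32
  weight(Z=3) = 1/32
Total weight = 1/32 + 1/32 = 1/16
P(Z=1 | obs) = 1/32 / 1/16 = 1/2
P(Z=3 | obs) = 1/32 / 1/16 = 1/2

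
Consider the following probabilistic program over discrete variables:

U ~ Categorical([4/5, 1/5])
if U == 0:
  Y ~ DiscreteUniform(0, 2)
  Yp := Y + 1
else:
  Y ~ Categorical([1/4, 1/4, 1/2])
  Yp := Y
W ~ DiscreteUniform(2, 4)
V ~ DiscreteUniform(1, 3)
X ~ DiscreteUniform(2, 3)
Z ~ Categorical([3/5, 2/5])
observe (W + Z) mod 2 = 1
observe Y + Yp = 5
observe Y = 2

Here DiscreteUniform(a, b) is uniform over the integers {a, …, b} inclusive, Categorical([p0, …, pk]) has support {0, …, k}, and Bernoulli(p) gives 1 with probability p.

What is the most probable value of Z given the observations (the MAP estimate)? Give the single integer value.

Enumerate traces; 18 have nonzero weight after conditioning:
  (U=0, Y=2, W=2, V=1, X=2, Z=1) weight 4/675
  (U=0, Y=2, W=2, V=1, X=3, Z=1) weight 4/675
  (U=0, Y=2, W=2, V=2, X=2, Z=1) weight 4/675
  (U=0, Y=2, W=2, V=2, X=3, Z=1) weight 4/675
  (U=0, Y=2, W=2, V=3, X=2, Z=1) weight 4/675
  (U=0, Y=2, W=2, V=3, X=3, Z=1) weight 4/675
  (U=0, Y=2, W=3, V=1, X=2, Z=0) weight 2/225
  (U=0, Y=2, W=3, V=1, X=3, Z=0) weight 2/225
  … 10 more
Group by Z:
  weight(Z=0) = 4/75
  weight(Z=1) = 16/225
Total weight = 4/75 + 16/225 = 28/225
P(Z=0 | obs) = 4/75 / 28/225 = 3/7
P(Z=1 | obs) = 16/225 / 28/225 = 4/7
argmax = 1

argmax_v P(Z = v | obs) = 1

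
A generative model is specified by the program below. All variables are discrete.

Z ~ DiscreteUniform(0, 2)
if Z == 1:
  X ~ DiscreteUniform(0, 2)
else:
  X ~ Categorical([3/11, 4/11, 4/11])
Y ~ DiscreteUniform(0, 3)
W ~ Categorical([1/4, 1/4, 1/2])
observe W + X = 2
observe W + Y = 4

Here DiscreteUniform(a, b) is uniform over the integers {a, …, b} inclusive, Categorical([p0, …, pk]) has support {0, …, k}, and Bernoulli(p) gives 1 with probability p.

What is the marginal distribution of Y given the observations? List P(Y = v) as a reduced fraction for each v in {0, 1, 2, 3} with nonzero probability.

Enumerate traces; 6 have nonzero weight after conditioning:
  (Z=0, X=0, Y=2, W=2) weight 1/88
  (Z=0, X=1, Y=3, W=1) weight 1/132
  (Z=1, X=0, Y=2, W=2) weight 1/72
  (Z=1, X=1, Y=3, W=1) weight 1/144
  (Z=2, X=0, Y=2, W=2) weight 1/88
  (Z=2, X=1, Y=3, W=1) weight 1/132
Group by Y:
  weight(Y=2) = 29/792
  weight(Y=3) = 35/1584
Total weight = 29/792 + 35/1584 = 31/528
P(Y=2 | obs) = 29/792 / 31/528 = 58/93
P(Y=3 | obs) = 35/1584 / 31/528 = 35/93

P(Y=2) = 58/93, P(Y=3) = 35/93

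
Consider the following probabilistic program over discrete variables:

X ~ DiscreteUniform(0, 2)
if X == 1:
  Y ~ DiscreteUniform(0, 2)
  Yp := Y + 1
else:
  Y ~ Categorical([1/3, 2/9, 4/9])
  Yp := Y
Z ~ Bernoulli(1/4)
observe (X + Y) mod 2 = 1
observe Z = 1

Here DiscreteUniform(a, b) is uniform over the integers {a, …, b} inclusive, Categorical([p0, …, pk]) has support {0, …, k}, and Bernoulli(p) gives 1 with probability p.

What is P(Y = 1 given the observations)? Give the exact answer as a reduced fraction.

Enumerate traces; 4 have nonzero weight after conditioning:
  (X=0, Y=1, Z=1) weight 1/54
  (X=1, Y=0, Z=1) weight 1/36
  (X=1, Y=2, Z=1) weight 1/36
  (X=2, Y=1, Z=1) weight 1/54
Group by Y:
  weight(Y=0) = 1/36
  weight(Y=1) = 1/27
  weight(Y=2) = 1/36
Total weight = 1/36 + 1/27 + 1/36 = 5/54
P(Y=0 | obs) = 1/36 / 5/54 = 3/10
P(Y=1 | obs) = 1/27 / 5/54 = 2/5
P(Y=2 | obs) = 1/36 / 5/54 = 3/10

P(Y = 1 | obs) = 2/5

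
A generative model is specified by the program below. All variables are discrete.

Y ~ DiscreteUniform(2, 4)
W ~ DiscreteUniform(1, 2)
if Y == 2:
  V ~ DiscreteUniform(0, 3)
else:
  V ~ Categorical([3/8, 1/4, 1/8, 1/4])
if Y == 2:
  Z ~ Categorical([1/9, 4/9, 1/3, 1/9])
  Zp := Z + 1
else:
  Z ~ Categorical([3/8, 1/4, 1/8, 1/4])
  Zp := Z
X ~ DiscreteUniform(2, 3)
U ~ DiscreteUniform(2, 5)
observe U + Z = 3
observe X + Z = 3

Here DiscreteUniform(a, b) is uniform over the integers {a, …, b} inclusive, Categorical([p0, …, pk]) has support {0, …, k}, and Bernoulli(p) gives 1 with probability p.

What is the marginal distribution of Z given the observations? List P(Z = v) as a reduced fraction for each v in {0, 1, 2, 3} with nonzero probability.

Enumerate traces; 48 have nonzero weight after conditioning:
  (Y=2, W=1, V=0, Z=0, X=3, U=3) weight 1/1728
  (Y=2, W=1, V=0, Z=1, X=2, U=2) weight 1/432
  (Y=2, W=1, V=1, Z=0, X=3, U=3) weight 1/1728
  (Y=2, W=1, V=1, Z=1, X=2, U=2) weight 1/432
  (Y=2, W=1, V=2, Z=0, X=3, U=3) weight 1/1728
  (Y=2, W=1, V=2, Z=1, X=2, U=2) weight 1/432
  (Y=2, W=1, V=3, Z=0, X=3, U=3) weight 1/1728
  (Y=2, W=1, V=3, Z=1, X=2, U=2) weight 1/432
  … 40 more
Group by Z:
  weight(Z=0) = 31/864
  weight(Z=1) = 17/432
Total weight = 31/864 + 17/432 = 65/864
P(Z=0 | obs) = 31/864 / 65/864 = 31/65
P(Z=1 | obs) = 17/432 / 65/864 = 34/65

P(Z=0) = 31/65, P(Z=1) = 34/65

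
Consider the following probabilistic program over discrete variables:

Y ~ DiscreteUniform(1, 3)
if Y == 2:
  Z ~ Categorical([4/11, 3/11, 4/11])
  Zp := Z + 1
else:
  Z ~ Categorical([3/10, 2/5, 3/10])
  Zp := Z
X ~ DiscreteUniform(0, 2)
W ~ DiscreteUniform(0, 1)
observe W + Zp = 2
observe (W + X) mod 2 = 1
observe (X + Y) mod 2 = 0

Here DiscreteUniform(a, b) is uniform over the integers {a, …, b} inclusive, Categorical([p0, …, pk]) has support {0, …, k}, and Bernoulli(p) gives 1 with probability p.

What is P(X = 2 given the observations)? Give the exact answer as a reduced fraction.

Enumerate traces; 4 have nonzero weight after conditioning:
  (Y=1, Z=2, X=1, W=0) weight 1/60
  (Y=2, Z=0, X=0, W=1) weight 2/99
  (Y=2, Z=0, X=2, W=1) weight 2/99
  (Y=3, Z=2, X=1, W=0) weight 1/60
Group by X:
  weight(X=0) = 2/99
  weight(X=1) = 1/30
  weight(X=2) = 2/99
Total weight = 2/99 + 1/30 + 2/99 = 73/990
P(X=0 | obs) = 2/99 / 73/990 = 20/73
P(X=1 | obs) = 1/30 / 73/990 = 33/73
P(X=2 | obs) = 2/99 / 73/990 = 20/73

P(X = 2 | obs) = 20/73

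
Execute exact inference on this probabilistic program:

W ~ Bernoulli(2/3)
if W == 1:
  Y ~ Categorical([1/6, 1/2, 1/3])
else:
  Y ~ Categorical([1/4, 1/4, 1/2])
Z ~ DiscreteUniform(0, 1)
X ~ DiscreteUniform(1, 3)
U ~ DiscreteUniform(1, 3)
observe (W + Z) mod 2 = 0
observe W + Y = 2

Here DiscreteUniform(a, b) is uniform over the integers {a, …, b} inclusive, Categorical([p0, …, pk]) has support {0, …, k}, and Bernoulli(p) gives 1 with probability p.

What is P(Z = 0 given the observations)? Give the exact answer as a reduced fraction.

Enumerate traces; 18 have nonzero weight after conditioning:
  (W=0, Y=2, Z=0, X=1, U=1) weight 1/108
  (W=0, Y=2, Z=0, X=1, U=2) weight 1/108
  (W=0, Y=2, Z=0, X=1, U=3) weight 1/108
  (W=0, Y=2, Z=0, X=2, U=1) weight 1/108
  (W=0, Y=2, Z=0, X=2, U=2) weight 1/108
  (W=0, Y=2, Z=0, X=2, U=3) weight 1/108
  (W=0, Y=2, Z=0, X=3, U=1) weight 1/108
  (W=0, Y=2, Z=0, X=3, U=2) weight 1/108
  (W=1, Y=1, Z=1, X=1, U=1) weight 1/54
  … 9 more
Group by Z:
  weight(Z=0) = 1/12
  weight(Z=1) = 1/6
Total weight = 1/12 + 1/6 = 1/4
P(Z=0 | obs) = 1/12 / 1/4 = 1/3
P(Z=1 | obs) = 1/6 / 1/4 = 2/3

P(Z = 0 | obs) = 1/3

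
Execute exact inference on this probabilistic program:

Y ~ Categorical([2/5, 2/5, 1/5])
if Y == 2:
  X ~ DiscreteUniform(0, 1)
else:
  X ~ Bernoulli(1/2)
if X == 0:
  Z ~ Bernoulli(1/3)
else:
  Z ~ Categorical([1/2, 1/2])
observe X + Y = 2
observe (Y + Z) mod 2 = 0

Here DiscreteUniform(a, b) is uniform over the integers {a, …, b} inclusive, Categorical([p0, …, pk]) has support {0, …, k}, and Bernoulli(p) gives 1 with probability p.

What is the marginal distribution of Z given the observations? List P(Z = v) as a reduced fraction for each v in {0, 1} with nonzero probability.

Enumerate traces; 2 have nonzero weight after conditioning:
  (Y=1, X=1, Z=1) weight 1/10
  (Y=2, X=0, Z=0) weight 1/15
Group by Z:
  weight(Z=0) = 1/15
  weight(Z=1) = 1/10
Total weight = 1/15 + 1/10 = 1/6
P(Z=0 | obs) = 1/15 / 1/6 = 2/5
P(Z=1 | obs) = 1/10 / 1/6 = 3/5

P(Z=0) = 2/5, P(Z=1) = 3/5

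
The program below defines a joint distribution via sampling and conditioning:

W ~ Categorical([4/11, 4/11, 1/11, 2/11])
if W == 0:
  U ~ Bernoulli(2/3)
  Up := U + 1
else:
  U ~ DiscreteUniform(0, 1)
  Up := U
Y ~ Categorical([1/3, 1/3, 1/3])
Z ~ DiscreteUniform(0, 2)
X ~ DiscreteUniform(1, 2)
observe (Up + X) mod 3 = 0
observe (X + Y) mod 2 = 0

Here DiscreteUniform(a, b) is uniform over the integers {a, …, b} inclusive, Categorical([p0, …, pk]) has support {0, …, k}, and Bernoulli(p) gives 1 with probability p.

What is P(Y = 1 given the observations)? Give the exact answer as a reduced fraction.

Enumerate traces; 27 have nonzero weight after conditioning:
  (W=0, U=0, Y=0, Z=0, X=2) weight 2/297
  (W=0, U=0, Y=0, Z=1, X=2) weight 2/297
  (W=0, U=0, Y=0, Z=2, X=2) weight 2/297
  (W=0, U=0, Y=2, Z=0, X=2) weight 2/297
  (W=0, U=0, Y=2, Z=1, X=2) weight 2/297
  (W=0, U=0, Y=2, Z=2, X=2) weight 2/297
  (W=0, U=1, Y=1, Z=0, X=1) weight 4/297
  (W=0, U=1, Y=1, Z=1, X=1) weight 4/297
  … 19 more
Group by Y:
  weight(Y=0) = 29/396
  weight(Y=1) = 4/99
  weight(Y=2) = 29/396
Total weight = 29/396 + 4/99 + 29/396 = 37/198
P(Y=0 | obs) = 29/396 / 37/198 = 29/74
P(Y=1 | obs) = 4/99 / 37/198 = 8/37
P(Y=2 | obs) = 29/396 / 37/198 = 29/74

P(Y = 1 | obs) = 8/37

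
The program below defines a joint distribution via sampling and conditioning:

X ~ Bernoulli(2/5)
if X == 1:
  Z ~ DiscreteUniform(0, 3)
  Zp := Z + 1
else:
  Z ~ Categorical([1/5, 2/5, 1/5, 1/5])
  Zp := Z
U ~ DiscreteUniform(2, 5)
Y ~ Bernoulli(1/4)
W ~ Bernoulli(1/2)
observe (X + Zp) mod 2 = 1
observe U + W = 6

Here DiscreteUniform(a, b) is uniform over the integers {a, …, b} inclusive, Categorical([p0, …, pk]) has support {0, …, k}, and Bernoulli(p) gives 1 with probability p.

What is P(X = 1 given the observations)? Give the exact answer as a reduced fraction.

P(X = 1 | obs) = 5/14

Enumerate traces; 8 have nonzero weight after conditioning:
  (X=0, Z=1, U=5, Y=0, W=1) weight 9/400
  (X=0, Z=1, U=5, Y=1, W=1) weight 3/400
  (X=0, Z=3, U=5, Y=0, W=1) weight 9/800
  (X=0, Z=3, U=5, Y=1, W=1) weight 3/800
  (X=1, Z=1, U=5, Y=0, W=1) weight 3/320
  (X=1, Z=1, U=5, Y=1, W=1) weight 1/320
  (X=1, Z=3, U=5, Y=0, W=1) weight 3/320
  (X=1, Z=3, U=5, Y=1, W=1) weight 1/320
Group by X:
  weight(X=0) = 9/200
  weight(X=1) = 1/40
Total weight = 9/200 + 1/40 = 7/100
P(X=0 | obs) = 9/200 / 7/100 = 9/14
P(X=1 | obs) = 1/40 / 7/100 = 5/14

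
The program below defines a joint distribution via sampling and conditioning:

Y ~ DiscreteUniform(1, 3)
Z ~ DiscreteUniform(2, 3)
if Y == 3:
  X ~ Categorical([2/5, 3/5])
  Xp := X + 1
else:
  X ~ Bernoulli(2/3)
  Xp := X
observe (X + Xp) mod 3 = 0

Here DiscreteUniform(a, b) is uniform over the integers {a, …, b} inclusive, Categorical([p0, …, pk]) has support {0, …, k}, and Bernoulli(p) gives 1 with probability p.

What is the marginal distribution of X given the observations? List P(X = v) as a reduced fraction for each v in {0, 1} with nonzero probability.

Enumerate traces; 6 have nonzero weight after conditioning:
  (Y=1, Z=2, X=0) weight 1/18
  (Y=1, Z=3, X=0) weight 1/18
  (Y=2, Z=2, X=0) weight 1/18
  (Y=2, Z=3, X=0) weight 1/18
  (Y=3, Z=2, X=1) weight 1/10
  (Y=3, Z=3, X=1) weight 1/10
Group by X:
  weight(X=0) = 2/9
  weight(X=1) = 1/5
Total weight = 2/9 + 1/5 = 19/45
P(X=0 | obs) = 2/9 / 19/45 = 10/19
P(X=1 | obs) = 1/5 / 19/45 = 9/19

P(X=0) = 10/19, P(X=1) = 9/19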